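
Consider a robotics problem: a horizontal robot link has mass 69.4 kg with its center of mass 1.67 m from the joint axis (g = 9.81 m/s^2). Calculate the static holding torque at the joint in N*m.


tau = m*g*L = 69.4 * 9.81 * 1.67 = 1136.9594

1136.9594 N*m


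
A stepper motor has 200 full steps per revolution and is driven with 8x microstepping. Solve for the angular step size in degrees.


step = 360/(200*8) = 360/1600 = 0.2250

0.2250 degrees


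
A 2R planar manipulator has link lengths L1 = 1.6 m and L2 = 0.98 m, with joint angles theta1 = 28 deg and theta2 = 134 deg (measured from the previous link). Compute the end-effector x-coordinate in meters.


x = L1*cos(th1) + L2*cos(th1+th2) = 1.6*cos(28 deg) + 0.98*cos(162 deg) = 0.4807

0.4807 m


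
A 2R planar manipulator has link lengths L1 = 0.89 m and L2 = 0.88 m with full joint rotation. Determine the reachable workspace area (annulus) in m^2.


r_max = L1 + L2 = 1.7700, r_min = |L1 - L2| = 0.0100
A = pi*(r_max^2 - r_min^2) = pi*(3.1329 - 0.0001) = 9.8420

9.8420 m^2


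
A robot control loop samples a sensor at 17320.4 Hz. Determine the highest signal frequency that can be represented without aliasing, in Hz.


f_max = f_s/2 = 17320.4/2 = 8660.2000

8660.2000 Hz


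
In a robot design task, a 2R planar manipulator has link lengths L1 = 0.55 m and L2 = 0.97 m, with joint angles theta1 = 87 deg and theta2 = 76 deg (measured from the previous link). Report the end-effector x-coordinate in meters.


x = L1*cos(th1) + L2*cos(th1+th2) = 0.55*cos(87 deg) + 0.97*cos(163 deg) = -0.8988

-0.8988 m


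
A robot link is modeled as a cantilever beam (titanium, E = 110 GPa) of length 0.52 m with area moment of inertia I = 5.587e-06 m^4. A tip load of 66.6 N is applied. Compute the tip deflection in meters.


delta = F*L^3/(3*E*I) = 66.6*0.52^3/(3*1.100e+11*5.587e-06)
      = 9.3644928/1843710 = 5.0792e-06

5.0792e-06 m


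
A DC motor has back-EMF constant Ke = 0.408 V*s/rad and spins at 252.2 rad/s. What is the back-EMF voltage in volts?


V_emf = Ke * omega = 0.408*252.2 = 102.8976

102.8976 V


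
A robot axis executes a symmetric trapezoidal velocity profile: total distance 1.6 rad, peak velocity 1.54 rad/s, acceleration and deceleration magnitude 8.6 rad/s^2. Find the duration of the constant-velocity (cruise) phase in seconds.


t_acc = v/a = 0.179070 s, d_acc = v^2/(2a) = 0.137884 rad each
d_cruise = 1.6 - 2*0.137884 = 1.324232 rad
t_cruise = d_cruise/v = 1.324232/1.54 = 0.8599

0.8599 s


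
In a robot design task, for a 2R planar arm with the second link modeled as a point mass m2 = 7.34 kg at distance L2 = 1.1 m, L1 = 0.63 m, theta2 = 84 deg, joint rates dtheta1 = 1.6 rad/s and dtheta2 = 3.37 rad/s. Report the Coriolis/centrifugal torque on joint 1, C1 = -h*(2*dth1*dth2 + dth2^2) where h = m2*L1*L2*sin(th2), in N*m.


h = m2*L1*L2*sin(th2) = 7.34*0.63*1.1*sin(84 deg) = 5.058755
C1 = -h*(2*1.6*3.37 + 3.37^2) = -5.058755*22.1409 = -112.0054

-112.0054 N*m


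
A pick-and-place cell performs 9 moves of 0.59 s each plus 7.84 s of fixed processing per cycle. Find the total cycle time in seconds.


T = 9*0.59 + 7.84 = 13.1500

13.1500 s


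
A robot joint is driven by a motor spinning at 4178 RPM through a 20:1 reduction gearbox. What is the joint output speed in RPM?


omega_joint = omega_motor / N = 4178 / 20 = 208.9000

208.9000 RPM


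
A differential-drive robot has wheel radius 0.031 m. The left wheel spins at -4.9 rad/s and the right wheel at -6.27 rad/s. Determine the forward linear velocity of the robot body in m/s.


v = r*(wR + wL)/2 = 0.031*(-6.27 + -4.9)/2 = -0.1731

-0.1731 m/s


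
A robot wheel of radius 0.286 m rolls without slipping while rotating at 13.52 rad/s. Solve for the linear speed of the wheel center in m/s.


v = omega * r = 13.52 * 0.286 = 3.8667

3.8667 m/s


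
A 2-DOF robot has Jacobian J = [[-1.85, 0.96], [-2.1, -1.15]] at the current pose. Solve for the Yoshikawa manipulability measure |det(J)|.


det(J) = -1.85*-1.15 - (0.96)*(-2.1) = 4.1435
|det(J)| = 4.1435

4.1435


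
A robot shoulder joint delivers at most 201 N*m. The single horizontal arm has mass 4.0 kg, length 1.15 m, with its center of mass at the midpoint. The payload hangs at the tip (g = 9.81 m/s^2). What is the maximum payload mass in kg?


tau_arm = m_arm*g*(L/2) = 4.0*9.81*1.15/2 = 22.5630 N*m
tau_payload = tau_max - tau_arm = 201 - 22.5630 = 178.4370
m_payload = tau_payload / (g*L) = 178.4370 / (9.81*1.15) = 15.8168

15.8168 kg


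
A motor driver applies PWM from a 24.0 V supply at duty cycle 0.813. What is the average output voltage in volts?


V_avg = V_supply * D = 24.0*0.813 = 19.5120

19.5120 V


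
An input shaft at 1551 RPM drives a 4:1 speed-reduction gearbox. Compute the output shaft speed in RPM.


omega_out = omega_in / N = 1551 / 4 = 387.7500

387.7500 RPM


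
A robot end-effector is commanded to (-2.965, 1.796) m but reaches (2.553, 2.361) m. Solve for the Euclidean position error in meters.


dx = 2.553 - (-2.965) = 5.5180, dy = 2.361 - (1.796) = 0.5650
err = sqrt(30.448324 + 0.319225) = 5.5469

5.5469 m


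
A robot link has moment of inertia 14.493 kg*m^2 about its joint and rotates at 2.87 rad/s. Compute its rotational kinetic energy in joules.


KE = (1/2)*I*omega^2 = 0.5*14.493*2.87^2 = 59.6887

59.6887 J


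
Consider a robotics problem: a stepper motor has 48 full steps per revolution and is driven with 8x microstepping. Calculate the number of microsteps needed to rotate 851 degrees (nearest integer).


step_size = 360/(48*8) = 360/384 = 0.937500 deg
n = 851/(360/384) = 851*384/360 = 907.7333 -> 908

908 steps


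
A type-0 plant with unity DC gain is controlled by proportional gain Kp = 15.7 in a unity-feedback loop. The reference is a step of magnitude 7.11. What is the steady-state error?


e_ss = R/(1 + Kp) = 7.11/(1 + 15.7) = 7.11/16.7000 = 0.4257

0.4257


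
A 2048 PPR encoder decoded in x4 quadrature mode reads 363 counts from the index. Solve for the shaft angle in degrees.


angle = counts * 360 / (PPR*4) = 363 * 360 / 8192 = 15.9521

15.9521 degrees


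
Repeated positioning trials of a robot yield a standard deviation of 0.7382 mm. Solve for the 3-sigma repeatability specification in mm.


repeatability = 3*sigma = 3*0.7382 = 2.2146

2.2146 mm


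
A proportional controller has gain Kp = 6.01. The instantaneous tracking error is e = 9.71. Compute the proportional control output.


u_P = Kp * e = 6.01 * 9.71 = 58.3571

58.3571


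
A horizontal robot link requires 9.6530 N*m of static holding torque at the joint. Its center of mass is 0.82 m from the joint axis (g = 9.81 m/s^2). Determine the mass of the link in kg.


m = tau / (g*L) = 9.6530 / (9.81 * 0.82) = 1.2000

1.2000 kg


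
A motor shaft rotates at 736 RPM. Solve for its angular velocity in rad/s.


omega = 736 * 2*pi/60 = 77.0737

77.0737 rad/s


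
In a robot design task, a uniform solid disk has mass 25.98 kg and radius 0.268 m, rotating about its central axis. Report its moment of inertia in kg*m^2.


I = (1/2)*m*R^2 = 0.5*25.98*0.268^2 = 0.9330

0.9330 kg*m^2


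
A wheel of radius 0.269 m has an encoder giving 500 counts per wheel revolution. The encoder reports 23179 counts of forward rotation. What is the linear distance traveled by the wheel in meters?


revs = 23179/500 = 46.358000
d = revs * 2*pi*r = 46.358000 * 2*pi*0.269 = 78.3532

78.3532 m


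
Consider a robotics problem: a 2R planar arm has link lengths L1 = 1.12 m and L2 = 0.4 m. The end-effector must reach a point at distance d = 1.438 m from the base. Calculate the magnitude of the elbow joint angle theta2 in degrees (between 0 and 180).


cos(th2) = (d^2 - L1^2 - L2^2)/(2*L1*L2) = (1.438^2 - 1.12^2 - 0.4^2)/(2*1.12*0.4) = 0.72929018
th2 = acos(0.72929018) = 43.1731 deg

43.1731 degrees


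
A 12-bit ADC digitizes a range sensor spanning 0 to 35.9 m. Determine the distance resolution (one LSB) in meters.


res = range / 2^n = 35.9/2^12 = 35.9/4096 = 0.0088

0.0088 m


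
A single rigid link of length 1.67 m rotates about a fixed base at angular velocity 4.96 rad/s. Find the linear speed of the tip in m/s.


v = L*omega = 1.67 * 4.96 = 8.2832

8.2832 m/s


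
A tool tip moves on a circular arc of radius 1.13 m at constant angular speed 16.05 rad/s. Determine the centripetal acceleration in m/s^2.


a_c = omega^2 * r = 16.05^2 * 1.13 = 291.0908

291.0908 m/s^2


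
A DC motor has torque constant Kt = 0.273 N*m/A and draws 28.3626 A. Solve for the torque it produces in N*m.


tau = Kt * I = 0.273*28.3626 = 7.7430

7.7430 N*m


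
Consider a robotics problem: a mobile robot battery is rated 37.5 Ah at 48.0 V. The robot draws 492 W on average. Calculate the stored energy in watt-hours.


E = capacity * V = 37.5*48.0 = 1800.0000

1800.0000 Wh


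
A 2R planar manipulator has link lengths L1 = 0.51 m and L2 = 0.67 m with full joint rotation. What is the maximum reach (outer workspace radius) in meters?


r_max = L1 + L2 = 0.51 + 0.67 = 1.1800

1.1800 m


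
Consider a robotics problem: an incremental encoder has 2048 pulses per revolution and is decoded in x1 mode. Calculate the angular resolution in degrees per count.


resolution = 360 / (PPR * 1) = 360 / 2048 = 0.1758

0.1758 degrees


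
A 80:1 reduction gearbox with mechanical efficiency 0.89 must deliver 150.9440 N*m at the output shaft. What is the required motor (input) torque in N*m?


tau_in = tau_out / (N * eta) = 150.9440 / (80 * 0.89) = 2.1200

2.1200 N*m


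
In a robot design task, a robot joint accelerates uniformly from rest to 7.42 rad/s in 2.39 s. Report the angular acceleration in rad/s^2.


alpha = delta_omega / t = 7.42 / 2.39 = 3.1046

3.1046 rad/s^2


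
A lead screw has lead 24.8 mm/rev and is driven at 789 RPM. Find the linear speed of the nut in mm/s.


v = lead * (RPM/60) = 24.8*789/60 = 326.1200

326.1200 mm/s


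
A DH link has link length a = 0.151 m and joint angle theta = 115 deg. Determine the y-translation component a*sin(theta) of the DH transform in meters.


a*sin(theta) = 0.151*sin(115 deg) = 0.1369

0.1369 m


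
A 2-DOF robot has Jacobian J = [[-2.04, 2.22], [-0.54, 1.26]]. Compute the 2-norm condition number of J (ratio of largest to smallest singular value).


JJ^T eigenvalues: trace(JJ^T) = 10.9692, det(JJ^T) = det(J)^2 = 1.88128656
s_max^2 = (10.9692 + sqrt(112.79820240))/2 = 10.79492491
s_min^2 = (10.9692 - sqrt(112.79820240))/2 = 0.17427509
kappa = s_max/s_min = sqrt(10.79492491/0.17427509) = 7.8703

7.8703


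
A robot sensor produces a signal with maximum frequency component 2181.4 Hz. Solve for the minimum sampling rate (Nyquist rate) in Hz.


f_s,min = 2*f_max = 2*2181.4 = 4362.8000

4362.8000 Hz


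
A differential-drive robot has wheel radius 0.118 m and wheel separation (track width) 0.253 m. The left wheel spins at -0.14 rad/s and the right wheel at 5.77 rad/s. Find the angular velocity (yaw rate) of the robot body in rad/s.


omega = r*(wR - wL)/L = 0.118*(5.77 - (-0.14))/0.253 = 2.7564

2.7564 rad/s


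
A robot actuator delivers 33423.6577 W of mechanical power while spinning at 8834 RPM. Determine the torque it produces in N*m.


omega = 8834 * 2*pi/60 = 925.094317 rad/s
tau = P / omega = 33423.6577 / 925.094317 = 36.1300

36.1300 N*m


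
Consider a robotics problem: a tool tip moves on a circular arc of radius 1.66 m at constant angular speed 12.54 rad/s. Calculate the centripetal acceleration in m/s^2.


a_c = omega^2 * r = 12.54^2 * 1.66 = 261.0377

261.0377 m/s^2


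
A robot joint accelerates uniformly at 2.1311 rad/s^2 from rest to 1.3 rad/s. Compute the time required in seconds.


t = delta_omega / alpha = 1.3 / 2.1311 = 0.6100

0.6100 s


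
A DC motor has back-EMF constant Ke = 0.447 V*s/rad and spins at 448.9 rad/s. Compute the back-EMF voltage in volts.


V_emf = Ke * omega = 0.447*448.9 = 200.6583

200.6583 V


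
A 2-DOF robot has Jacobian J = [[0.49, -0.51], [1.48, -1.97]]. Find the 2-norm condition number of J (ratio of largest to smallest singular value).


JJ^T eigenvalues: trace(JJ^T) = 6.5715, det(JJ^T) = det(J)^2 = 0.04431025
s_max^2 = (6.5715 + sqrt(43.00737125))/2 = 6.56475028
s_min^2 = (6.5715 - sqrt(43.00737125))/2 = 0.00674972
kappa = s_max/s_min = sqrt(6.56475028/0.00674972) = 31.1865

31.1865


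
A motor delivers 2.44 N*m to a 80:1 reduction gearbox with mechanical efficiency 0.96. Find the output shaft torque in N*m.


tau_out = tau_in * N * eta = 2.44 * 80 * 0.96 = 187.3920

187.3920 N*m


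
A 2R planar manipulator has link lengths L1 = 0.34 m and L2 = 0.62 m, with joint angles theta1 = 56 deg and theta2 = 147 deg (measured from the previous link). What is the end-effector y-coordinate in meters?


y = L1*sin(th1) + L2*sin(th1+th2) = 0.34*sin(56 deg) + 0.62*sin(203 deg) = 0.0396

0.0396 m


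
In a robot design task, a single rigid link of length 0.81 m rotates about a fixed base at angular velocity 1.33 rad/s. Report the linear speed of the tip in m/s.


v = L*omega = 0.81 * 1.33 = 1.0773

1.0773 m/s


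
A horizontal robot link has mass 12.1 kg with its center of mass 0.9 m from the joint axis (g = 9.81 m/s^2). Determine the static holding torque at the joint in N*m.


tau = m*g*L = 12.1 * 9.81 * 0.9 = 106.8309

106.8309 N*m


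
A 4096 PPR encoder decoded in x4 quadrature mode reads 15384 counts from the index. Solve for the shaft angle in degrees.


angle = counts * 360 / (PPR*4) = 15384 * 360 / 16384 = 338.0273

338.0273 degrees


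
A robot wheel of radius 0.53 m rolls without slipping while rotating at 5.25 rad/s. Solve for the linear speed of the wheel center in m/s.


v = omega * r = 5.25 * 0.53 = 2.7825

2.7825 m/s


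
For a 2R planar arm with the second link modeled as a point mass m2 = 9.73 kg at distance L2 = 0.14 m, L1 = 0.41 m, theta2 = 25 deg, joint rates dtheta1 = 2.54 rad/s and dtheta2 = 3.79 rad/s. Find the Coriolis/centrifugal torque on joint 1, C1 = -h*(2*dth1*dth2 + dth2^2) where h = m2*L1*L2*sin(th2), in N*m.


h = m2*L1*L2*sin(th2) = 9.73*0.41*0.14*sin(25 deg) = 0.236033
C1 = -h*(2*2.54*3.79 + 3.79^2) = -0.236033*33.6173 = -7.9348

-7.9348 N*m


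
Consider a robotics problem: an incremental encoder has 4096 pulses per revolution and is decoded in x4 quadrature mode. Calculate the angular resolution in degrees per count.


resolution = 360 / (PPR * 4) = 360 / 16384 = 0.0220

0.0220 degrees


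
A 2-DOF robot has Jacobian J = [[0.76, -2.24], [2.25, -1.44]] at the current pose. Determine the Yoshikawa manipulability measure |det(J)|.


det(J) = 0.76*-1.44 - (-2.24)*(2.25) = 3.9456
|det(J)| = 3.9456

3.9456


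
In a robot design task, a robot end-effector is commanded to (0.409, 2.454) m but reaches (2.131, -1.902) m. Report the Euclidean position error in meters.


dx = 2.131 - (0.409) = 1.7220, dy = -1.902 - (2.454) = -4.3560
err = sqrt(2.965284 + 18.974736) = 4.6840

4.6840 m


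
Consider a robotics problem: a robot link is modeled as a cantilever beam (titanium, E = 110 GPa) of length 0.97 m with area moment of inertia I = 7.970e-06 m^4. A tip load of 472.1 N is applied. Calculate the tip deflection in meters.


delta = F*L^3/(3*E*I) = 472.1*0.97^3/(3*1.100e+11*7.970e-06)
      = 430.8729233/2630100 = 1.6382e-04

1.6382e-04 m


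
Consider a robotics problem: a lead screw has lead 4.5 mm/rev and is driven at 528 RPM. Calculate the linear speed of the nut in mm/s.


v = lead * (RPM/60) = 4.5*528/60 = 39.6000

39.6000 mm/s


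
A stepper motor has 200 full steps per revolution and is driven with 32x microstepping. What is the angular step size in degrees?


step = 360/(200*32) = 360/6400 = 0.0563

0.0563 degrees


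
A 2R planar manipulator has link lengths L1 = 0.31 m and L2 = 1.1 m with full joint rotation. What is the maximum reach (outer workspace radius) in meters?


r_max = L1 + L2 = 0.31 + 1.1 = 1.4100

1.4100 m


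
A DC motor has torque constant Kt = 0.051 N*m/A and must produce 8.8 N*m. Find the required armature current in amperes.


I = tau / Kt = 8.8/0.051 = 172.5490

172.5490 A


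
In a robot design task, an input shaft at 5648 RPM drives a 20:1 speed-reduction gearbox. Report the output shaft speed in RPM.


omega_out = omega_in / N = 5648 / 20 = 282.4000

282.4000 RPM


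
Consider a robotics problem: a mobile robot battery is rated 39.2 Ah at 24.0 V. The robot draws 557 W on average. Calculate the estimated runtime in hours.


E = 39.2*24.0 = 940.8000 Wh
t = E/P = 940.8000/557 = 1.6890

1.6890 hours


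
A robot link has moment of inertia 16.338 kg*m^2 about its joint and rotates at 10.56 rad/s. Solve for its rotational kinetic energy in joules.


KE = (1/2)*I*omega^2 = 0.5*16.338*10.56^2 = 910.9546

910.9546 J


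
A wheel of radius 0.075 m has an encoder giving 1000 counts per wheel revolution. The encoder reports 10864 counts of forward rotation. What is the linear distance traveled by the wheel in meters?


revs = 10864/1000 = 10.864000
d = revs * 2*pi*r = 10.864000 * 2*pi*0.075 = 5.1195

5.1195 m


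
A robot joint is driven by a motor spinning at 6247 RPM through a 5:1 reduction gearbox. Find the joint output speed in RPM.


omega_joint = omega_motor / N = 6247 / 5 = 1249.4000

1249.4000 RPM


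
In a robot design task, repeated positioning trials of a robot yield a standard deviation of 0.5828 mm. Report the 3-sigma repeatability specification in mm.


repeatability = 3*sigma = 3*0.5828 = 1.7484

1.7484 mm


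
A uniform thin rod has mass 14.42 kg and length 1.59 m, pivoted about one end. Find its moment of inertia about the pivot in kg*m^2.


I = (1/3)*m*L^2 = (1/3)*14.42*1.59^2 = 12.1517

12.1517 kg*m^2


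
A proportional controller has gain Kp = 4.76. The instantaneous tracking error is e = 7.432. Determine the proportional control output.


u_P = Kp * e = 4.76 * 7.432 = 35.3763

35.3763


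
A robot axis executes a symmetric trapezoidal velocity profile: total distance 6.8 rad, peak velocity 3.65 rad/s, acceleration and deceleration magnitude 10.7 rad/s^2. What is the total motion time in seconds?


t_acc = v/a = 3.65/10.7 = 0.341121 s
d_acc = v^2/(2a) = 0.622547 rad (each ramp)
d_cruise = 6.8 - 2*0.622547 = 5.554906 rad
t_cruise = 5.554906/3.65 = 1.521892 s
t_total = 2*0.341121 + 1.521892 = 2.2041

2.2041 s


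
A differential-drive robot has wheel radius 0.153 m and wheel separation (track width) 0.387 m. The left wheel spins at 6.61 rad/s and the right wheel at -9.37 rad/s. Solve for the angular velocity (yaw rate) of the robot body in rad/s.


omega = r*(wR - wL)/L = 0.153*(-9.37 - (6.61))/0.387 = -6.3177

-6.3177 rad/s


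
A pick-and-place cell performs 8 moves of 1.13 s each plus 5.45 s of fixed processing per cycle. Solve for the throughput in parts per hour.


T_cycle = 8*1.13 + 5.45 = 14.4900 s
rate = 3600/T = 248.4472

248.4472 parts/hour


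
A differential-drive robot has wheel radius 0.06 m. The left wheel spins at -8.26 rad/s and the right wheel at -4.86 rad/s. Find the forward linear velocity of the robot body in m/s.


v = r*(wR + wL)/2 = 0.06*(-4.86 + -8.26)/2 = -0.3936

-0.3936 m/s


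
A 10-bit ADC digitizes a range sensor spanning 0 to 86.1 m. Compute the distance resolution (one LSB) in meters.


res = range / 2^n = 86.1/2^10 = 86.1/1024 = 0.0841

0.0841 m


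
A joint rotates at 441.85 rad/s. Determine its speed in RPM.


RPM = 441.85 * 60/(2*pi) = 4219.3567

4219.3567 RPM


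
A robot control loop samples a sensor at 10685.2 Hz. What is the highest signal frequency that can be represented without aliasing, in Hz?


f_max = f_s/2 = 10685.2/2 = 5342.6000

5342.6000 Hz


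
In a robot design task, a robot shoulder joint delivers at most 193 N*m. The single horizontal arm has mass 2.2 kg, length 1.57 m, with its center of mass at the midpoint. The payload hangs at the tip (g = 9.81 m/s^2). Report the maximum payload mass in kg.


tau_arm = m_arm*g*(L/2) = 2.2*9.81*1.57/2 = 16.9419 N*m
tau_payload = tau_max - tau_arm = 193 - 16.9419 = 176.0581
m_payload = tau_payload / (g*L) = 176.0581 / (9.81*1.57) = 11.4311

11.4311 kg


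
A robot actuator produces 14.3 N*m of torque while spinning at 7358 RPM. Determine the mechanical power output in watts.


omega = 7358 * 2*pi/60 = 770.527958 rad/s
P = tau * omega = 14.3 * 770.527958 = 11018.5498

11018.5498 W


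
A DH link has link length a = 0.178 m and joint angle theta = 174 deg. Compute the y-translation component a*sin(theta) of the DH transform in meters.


a*sin(theta) = 0.178*sin(174 deg) = 0.0186

0.0186 m


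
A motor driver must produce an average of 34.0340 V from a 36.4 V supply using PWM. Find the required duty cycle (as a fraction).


D = V_avg/V_supply = 34.0340/36.4 = 0.9350

0.9350


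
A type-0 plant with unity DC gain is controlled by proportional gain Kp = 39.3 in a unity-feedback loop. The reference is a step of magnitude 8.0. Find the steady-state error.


e_ss = R/(1 + Kp) = 8.0/(1 + 39.3) = 8.0/40.3000 = 0.1985

0.1985


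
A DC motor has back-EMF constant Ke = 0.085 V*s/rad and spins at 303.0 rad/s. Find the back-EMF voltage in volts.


V_emf = Ke * omega = 0.085*303.0 = 25.7550

25.7550 V


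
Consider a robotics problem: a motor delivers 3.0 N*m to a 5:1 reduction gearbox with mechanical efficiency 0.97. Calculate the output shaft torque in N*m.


tau_out = tau_in * N * eta = 3.0 * 5 * 0.97 = 14.5500

14.5500 N*m


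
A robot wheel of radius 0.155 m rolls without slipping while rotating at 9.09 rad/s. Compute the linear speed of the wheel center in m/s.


v = omega * r = 9.09 * 0.155 = 1.4089

1.4089 m/s


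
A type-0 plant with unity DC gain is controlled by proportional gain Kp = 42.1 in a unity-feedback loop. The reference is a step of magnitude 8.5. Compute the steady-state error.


e_ss = R/(1 + Kp) = 8.5/(1 + 42.1) = 8.5/43.1000 = 0.1972

0.1972


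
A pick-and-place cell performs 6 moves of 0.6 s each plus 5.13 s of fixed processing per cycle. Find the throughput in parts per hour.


T_cycle = 6*0.6 + 5.13 = 8.7300 s
rate = 3600/T = 412.3711

412.3711 parts/hour


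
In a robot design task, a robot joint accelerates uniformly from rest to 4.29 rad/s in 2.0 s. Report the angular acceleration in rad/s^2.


alpha = delta_omega / t = 4.29 / 2.0 = 2.1450

2.1450 rad/s^2


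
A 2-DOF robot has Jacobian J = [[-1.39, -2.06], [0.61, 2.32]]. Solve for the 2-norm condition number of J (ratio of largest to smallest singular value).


JJ^T eigenvalues: trace(JJ^T) = 11.9302, det(JJ^T) = det(J)^2 = 3.87381124
s_max^2 = (11.9302 + sqrt(126.83442708))/2 = 11.59613958
s_min^2 = (11.9302 - sqrt(126.83442708))/2 = 0.33406042
kappa = s_max/s_min = sqrt(11.59613958/0.33406042) = 5.8917

5.8917


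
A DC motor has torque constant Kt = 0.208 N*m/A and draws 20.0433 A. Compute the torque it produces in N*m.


tau = Kt * I = 0.208*20.0433 = 4.1690

4.1690 N*m


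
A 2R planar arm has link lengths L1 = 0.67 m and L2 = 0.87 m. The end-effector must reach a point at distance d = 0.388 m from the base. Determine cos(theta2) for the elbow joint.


cos(th2) = (d^2 - L1^2 - L2^2)/(2*L1*L2) = (0.388^2 - 0.67^2 - 0.87^2)/(2*0.67*0.87) = -0.9052

-0.9052


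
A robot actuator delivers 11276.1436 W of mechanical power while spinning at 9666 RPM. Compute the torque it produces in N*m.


omega = 9666 * 2*pi/60 = 1012.221153 rad/s
tau = P / omega = 11276.1436 / 1012.221153 = 11.1400

11.1400 N*m


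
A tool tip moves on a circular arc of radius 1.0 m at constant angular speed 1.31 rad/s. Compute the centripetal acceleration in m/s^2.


a_c = omega^2 * r = 1.31^2 * 1.0 = 1.7161

1.7161 m/s^2


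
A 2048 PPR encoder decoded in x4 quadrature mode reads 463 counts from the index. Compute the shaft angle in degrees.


angle = counts * 360 / (PPR*4) = 463 * 360 / 8192 = 20.3467

20.3467 degrees


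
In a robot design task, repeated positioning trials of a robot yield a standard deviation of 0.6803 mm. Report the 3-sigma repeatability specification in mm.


repeatability = 3*sigma = 3*0.6803 = 2.0409

2.0409 mm


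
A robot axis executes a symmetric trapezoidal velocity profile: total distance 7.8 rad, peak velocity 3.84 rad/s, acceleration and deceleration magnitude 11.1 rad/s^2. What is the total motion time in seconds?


t_acc = v/a = 3.84/11.1 = 0.345946 s
d_acc = v^2/(2a) = 0.664216 rad (each ramp)
d_cruise = 7.8 - 2*0.664216 = 6.471568 rad
t_cruise = 6.471568/3.84 = 1.685304 s
t_total = 2*0.345946 + 1.685304 = 2.3772

2.3772 s


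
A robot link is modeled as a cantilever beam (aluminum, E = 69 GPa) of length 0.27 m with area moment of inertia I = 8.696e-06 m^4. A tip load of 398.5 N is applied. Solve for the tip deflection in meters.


delta = F*L^3/(3*E*I) = 398.5*0.27^3/(3*6.900e+10*8.696e-06)
      = 7.8436755/1800072 = 4.3574e-06

4.3574e-06 m


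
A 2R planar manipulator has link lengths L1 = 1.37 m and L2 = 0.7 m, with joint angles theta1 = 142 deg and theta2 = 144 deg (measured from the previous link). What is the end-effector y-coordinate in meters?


y = L1*sin(th1) + L2*sin(th1+th2) = 1.37*sin(142 deg) + 0.7*sin(286 deg) = 0.1706

0.1706 m


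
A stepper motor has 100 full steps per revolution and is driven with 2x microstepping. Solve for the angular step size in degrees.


step = 360/(100*2) = 360/200 = 1.8000

1.8000 degrees


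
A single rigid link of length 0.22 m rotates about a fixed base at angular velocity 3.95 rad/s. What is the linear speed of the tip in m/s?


v = L*omega = 0.22 * 3.95 = 0.8690

0.8690 m/s


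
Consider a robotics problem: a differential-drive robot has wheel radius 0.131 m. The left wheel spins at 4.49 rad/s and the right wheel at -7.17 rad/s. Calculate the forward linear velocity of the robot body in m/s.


v = r*(wR + wL)/2 = 0.131*(-7.17 + 4.49)/2 = -0.1755

-0.1755 m/s


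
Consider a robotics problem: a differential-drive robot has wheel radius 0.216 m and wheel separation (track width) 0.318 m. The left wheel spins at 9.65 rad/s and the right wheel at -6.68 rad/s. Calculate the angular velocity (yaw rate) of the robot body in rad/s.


omega = r*(wR - wL)/L = 0.216*(-6.68 - (9.65))/0.318 = -11.0921

-11.0921 rad/s


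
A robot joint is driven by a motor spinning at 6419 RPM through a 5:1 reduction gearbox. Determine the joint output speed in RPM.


omega_joint = omega_motor / N = 6419 / 5 = 1283.8000

1283.8000 RPM


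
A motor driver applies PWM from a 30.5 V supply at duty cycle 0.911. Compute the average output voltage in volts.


V_avg = V_supply * D = 30.5*0.911 = 27.7855

27.7855 V


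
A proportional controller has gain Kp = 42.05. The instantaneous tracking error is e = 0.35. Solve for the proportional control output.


u_P = Kp * e = 42.05 * 0.35 = 14.7175

14.7175


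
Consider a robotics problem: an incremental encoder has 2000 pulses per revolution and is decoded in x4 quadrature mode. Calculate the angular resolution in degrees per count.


resolution = 360 / (PPR * 4) = 360 / 8000 = 0.0450

0.0450 degrees


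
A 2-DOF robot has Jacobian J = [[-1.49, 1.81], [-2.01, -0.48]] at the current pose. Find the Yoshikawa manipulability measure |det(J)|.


det(J) = -1.49*-0.48 - (1.81)*(-2.01) = 4.3533
|det(J)| = 4.3533

4.3533


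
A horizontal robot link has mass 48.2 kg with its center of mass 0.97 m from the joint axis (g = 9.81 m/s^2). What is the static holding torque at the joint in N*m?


tau = m*g*L = 48.2 * 9.81 * 0.97 = 458.6567

458.6567 N*m


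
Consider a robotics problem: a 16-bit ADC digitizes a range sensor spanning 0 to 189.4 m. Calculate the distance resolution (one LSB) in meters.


res = range / 2^n = 189.4/2^16 = 189.4/65536 = 0.0029

0.0029 m


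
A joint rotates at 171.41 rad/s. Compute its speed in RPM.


RPM = 171.41 * 60/(2*pi) = 1636.8449

1636.8449 RPM


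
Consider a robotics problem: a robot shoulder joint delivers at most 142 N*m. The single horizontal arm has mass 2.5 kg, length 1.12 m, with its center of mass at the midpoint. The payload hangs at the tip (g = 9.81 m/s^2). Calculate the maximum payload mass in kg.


tau_arm = m_arm*g*(L/2) = 2.5*9.81*1.12/2 = 13.7340 N*m
tau_payload = tau_max - tau_arm = 142 - 13.7340 = 128.2660
m_payload = tau_payload / (g*L) = 128.2660 / (9.81*1.12) = 11.6741

11.6741 kg


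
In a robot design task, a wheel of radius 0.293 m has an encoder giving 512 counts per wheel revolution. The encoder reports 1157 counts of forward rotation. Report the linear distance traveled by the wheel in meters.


revs = 1157/512 = 2.259766
d = revs * 2*pi*r = 2.259766 * 2*pi*0.293 = 4.1602

4.1602 m


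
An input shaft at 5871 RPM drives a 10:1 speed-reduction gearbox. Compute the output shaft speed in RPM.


omega_out = omega_in / N = 5871 / 10 = 587.1000

587.1000 RPM


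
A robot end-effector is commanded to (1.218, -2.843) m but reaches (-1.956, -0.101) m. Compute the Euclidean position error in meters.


dx = -1.956 - (1.218) = -3.1740, dy = -0.101 - (-2.843) = 2.7420
err = sqrt(10.074276 + 7.518564) = 4.1944

4.1944 m


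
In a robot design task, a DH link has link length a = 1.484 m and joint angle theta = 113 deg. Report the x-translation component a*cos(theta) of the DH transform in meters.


a*cos(theta) = 1.484*cos(113 deg) = -0.5798

-0.5798 m


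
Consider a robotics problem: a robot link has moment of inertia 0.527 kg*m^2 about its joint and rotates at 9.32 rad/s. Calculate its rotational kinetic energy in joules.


KE = (1/2)*I*omega^2 = 0.5*0.527*9.32^2 = 22.8882

22.8882 J


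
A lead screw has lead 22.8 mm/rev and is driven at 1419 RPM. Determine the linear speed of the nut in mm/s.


v = lead * (RPM/60) = 22.8*1419/60 = 539.2200

539.2200 mm/s


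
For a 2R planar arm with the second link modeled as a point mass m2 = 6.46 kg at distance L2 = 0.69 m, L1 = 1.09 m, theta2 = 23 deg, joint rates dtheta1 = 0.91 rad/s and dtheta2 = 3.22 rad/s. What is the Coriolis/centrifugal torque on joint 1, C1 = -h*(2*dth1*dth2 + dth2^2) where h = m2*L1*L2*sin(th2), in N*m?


h = m2*L1*L2*sin(th2) = 6.46*1.09*0.69*sin(23 deg) = 1.898393
C1 = -h*(2*0.91*3.22 + 3.22^2) = -1.898393*16.2288 = -30.8086

-30.8086 N*m


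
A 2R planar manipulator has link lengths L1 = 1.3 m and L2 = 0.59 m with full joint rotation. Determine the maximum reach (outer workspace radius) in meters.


r_max = L1 + L2 = 1.3 + 0.59 = 1.8900

1.8900 m


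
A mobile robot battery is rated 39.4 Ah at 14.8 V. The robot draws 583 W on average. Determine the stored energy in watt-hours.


E = capacity * V = 39.4*14.8 = 583.1200

583.1200 Wh


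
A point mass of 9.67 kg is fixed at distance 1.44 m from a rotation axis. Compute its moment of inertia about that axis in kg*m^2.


I = m*r^2 = 9.67*1.44^2 = 20.0517

20.0517 kg*m^2


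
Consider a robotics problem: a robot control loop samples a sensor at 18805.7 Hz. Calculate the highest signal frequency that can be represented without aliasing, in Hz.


f_max = f_s/2 = 18805.7/2 = 9402.8500

9402.8500 Hz


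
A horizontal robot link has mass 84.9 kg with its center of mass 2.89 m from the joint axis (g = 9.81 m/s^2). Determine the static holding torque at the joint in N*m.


tau = m*g*L = 84.9 * 9.81 * 2.89 = 2406.9914

2406.9914 N*m


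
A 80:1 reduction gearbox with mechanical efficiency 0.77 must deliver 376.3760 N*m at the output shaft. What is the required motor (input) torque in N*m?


tau_in = tau_out / (N * eta) = 376.3760 / (80 * 0.77) = 6.1100

6.1100 N*m


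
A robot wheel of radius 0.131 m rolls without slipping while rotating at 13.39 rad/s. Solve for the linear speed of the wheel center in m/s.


v = omega * r = 13.39 * 0.131 = 1.7541

1.7541 m/s


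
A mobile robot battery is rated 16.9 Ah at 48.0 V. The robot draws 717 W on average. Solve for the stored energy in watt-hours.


E = capacity * V = 16.9*48.0 = 811.2000

811.2000 Wh


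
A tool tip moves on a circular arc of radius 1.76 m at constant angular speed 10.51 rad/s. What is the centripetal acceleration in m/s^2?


a_c = omega^2 * r = 10.51^2 * 1.76 = 194.4098

194.4098 m/s^2


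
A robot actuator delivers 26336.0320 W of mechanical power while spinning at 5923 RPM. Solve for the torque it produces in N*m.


omega = 5923 * 2*pi/60 = 620.255110 rad/s
tau = P / omega = 26336.0320 / 620.255110 = 42.4600

42.4600 N*m


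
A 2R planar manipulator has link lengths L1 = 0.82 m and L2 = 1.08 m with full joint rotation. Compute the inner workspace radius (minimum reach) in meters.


r_min = |L1 - L2| = |0.82 - 1.08| = 0.2600

0.2600 m


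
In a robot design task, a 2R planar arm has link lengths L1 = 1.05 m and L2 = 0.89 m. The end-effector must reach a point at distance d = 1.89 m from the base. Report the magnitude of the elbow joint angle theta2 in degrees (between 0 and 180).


cos(th2) = (d^2 - L1^2 - L2^2)/(2*L1*L2) = (1.89^2 - 1.05^2 - 0.89^2)/(2*1.05*0.89) = 0.89753879
th2 = acos(0.89753879) = 26.1636 deg

26.1636 degrees


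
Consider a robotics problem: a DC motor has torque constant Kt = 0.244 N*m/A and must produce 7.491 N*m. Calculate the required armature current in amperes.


I = tau / Kt = 7.491/0.244 = 30.7008

30.7008 A


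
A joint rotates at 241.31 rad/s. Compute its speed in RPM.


RPM = 241.31 * 60/(2*pi) = 2304.3408

2304.3408 RPM


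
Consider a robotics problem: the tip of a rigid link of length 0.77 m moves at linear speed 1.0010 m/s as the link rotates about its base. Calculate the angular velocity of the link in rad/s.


omega = v / L = 1.0010 / 0.77 = 1.3000

1.3000 rad/s


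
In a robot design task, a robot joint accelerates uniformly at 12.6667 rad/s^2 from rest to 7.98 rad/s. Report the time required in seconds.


t = delta_omega / alpha = 7.98 / 12.6667 = 0.6300

0.6300 s


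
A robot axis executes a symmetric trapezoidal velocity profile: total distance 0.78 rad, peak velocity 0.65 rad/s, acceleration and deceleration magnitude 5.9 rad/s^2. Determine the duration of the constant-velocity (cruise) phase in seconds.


t_acc = v/a = 0.110169 s, d_acc = v^2/(2a) = 0.035805 rad each
d_cruise = 0.78 - 2*0.035805 = 0.708390 rad
t_cruise = d_cruise/v = 0.708390/0.65 = 1.0898

1.0898 s


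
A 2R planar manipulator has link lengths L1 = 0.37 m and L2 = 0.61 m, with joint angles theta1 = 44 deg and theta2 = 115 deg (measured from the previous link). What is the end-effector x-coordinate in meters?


x = L1*cos(th1) + L2*cos(th1+th2) = 0.37*cos(44 deg) + 0.61*cos(159 deg) = -0.3033

-0.3033 m


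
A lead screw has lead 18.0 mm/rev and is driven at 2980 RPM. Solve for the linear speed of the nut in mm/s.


v = lead * (RPM/60) = 18.0*2980/60 = 894.0000

894.0000 mm/s


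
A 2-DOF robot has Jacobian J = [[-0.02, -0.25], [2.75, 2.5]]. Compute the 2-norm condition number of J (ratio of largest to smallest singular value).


JJ^T eigenvalues: trace(JJ^T) = 13.8754, det(JJ^T) = det(J)^2 = 0.40640625
s_max^2 = (13.8754 + sqrt(190.90110016))/2 = 13.84604821
s_min^2 = (13.8754 - sqrt(190.90110016))/2 = 0.02935179
kappa = s_max/s_min = sqrt(13.84604821/0.02935179) = 21.7193

21.7193


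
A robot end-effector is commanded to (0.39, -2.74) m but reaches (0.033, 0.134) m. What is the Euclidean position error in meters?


dx = 0.033 - (0.39) = -0.3570, dy = 0.134 - (-2.74) = 2.8740
err = sqrt(0.127449 + 8.259876) = 2.8961

2.8961 m


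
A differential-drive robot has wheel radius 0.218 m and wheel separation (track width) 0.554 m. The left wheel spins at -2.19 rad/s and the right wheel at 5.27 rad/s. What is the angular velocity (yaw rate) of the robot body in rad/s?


omega = r*(wR - wL)/L = 0.218*(5.27 - (-2.19))/0.554 = 2.9355

2.9355 rad/s


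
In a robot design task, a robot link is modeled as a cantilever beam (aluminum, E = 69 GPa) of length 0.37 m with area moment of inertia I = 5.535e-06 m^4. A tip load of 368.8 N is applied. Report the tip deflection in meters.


delta = F*L^3/(3*E*I) = 368.8*0.37^3/(3*6.900e+10*5.535e-06)
      = 18.6808264/1145745 = 1.6305e-05

1.6305e-05 m


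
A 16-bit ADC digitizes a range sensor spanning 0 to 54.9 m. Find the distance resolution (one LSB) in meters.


res = range / 2^n = 54.9/2^16 = 54.9/65536 = 8.3771e-04

8.3771e-04 m


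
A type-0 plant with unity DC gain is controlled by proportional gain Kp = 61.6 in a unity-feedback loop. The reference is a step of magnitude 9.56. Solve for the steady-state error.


e_ss = R/(1 + Kp) = 9.56/(1 + 61.6) = 9.56/62.6000 = 0.1527

0.1527


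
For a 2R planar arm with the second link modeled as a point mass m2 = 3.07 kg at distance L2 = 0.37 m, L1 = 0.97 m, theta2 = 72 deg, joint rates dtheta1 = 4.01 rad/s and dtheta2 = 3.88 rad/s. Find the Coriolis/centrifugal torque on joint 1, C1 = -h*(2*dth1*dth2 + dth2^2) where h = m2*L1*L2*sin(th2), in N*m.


h = m2*L1*L2*sin(th2) = 3.07*0.97*0.37*sin(72 deg) = 1.047896
C1 = -h*(2*4.01*3.88 + 3.88^2) = -1.047896*46.1720 = -48.3835

-48.3835 N*m


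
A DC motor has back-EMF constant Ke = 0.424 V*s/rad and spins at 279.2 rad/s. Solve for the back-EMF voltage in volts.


V_emf = Ke * omega = 0.424*279.2 = 118.3808

118.3808 V


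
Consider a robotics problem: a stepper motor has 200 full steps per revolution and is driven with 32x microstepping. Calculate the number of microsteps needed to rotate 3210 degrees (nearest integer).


step_size = 360/(200*32) = 360/6400 = 0.056250 deg
n = 3210/(360/6400) = 3210*6400/360 = 57066.6667 -> 57067

57067 steps


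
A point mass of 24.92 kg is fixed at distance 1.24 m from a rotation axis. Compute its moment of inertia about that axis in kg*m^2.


I = m*r^2 = 24.92*1.24^2 = 38.3170

38.3170 kg*m^2


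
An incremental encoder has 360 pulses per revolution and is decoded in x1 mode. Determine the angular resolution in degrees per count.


resolution = 360 / (PPR * 1) = 360 / 360 = 1.0000

1.0000 degrees


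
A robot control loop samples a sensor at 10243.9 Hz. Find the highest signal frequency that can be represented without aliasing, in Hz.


f_max = f_s/2 = 10243.9/2 = 5121.9500

5121.9500 Hz


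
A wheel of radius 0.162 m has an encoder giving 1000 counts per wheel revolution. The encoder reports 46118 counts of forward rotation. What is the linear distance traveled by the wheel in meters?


revs = 46118/1000 = 46.118000
d = revs * 2*pi*r = 46.118000 * 2*pi*0.162 = 46.9424

46.9424 m


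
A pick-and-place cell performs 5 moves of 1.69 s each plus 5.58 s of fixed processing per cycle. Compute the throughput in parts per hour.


T_cycle = 5*1.69 + 5.58 = 14.0300 s
rate = 3600/T = 256.5930

256.5930 parts/hour


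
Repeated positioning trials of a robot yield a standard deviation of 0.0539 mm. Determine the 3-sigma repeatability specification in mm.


repeatability = 3*sigma = 3*0.0539 = 0.1617

0.1617 mm


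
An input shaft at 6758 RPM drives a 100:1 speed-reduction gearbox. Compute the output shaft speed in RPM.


omega_out = omega_in / N = 6758 / 100 = 67.5800

67.5800 RPM


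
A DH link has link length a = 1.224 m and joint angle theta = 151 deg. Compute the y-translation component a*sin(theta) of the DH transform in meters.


a*sin(theta) = 1.224*sin(151 deg) = 0.5934

0.5934 m


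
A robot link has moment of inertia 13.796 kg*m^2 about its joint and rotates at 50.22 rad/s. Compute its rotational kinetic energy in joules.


KE = (1/2)*I*omega^2 = 0.5*13.796*50.22^2 = 17397.0899

17397.0899 J


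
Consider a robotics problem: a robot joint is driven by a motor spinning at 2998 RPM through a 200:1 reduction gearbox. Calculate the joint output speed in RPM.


omega_joint = omega_motor / N = 2998 / 200 = 14.9900

14.9900 RPM
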